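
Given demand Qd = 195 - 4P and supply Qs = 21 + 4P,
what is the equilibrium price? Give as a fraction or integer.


At equilibrium, Qd = Qs.
195 - 4P = 21 + 4P
195 - 21 = 4P + 4P
174 = 8P
P* = 174/8 = 87/4

87/4


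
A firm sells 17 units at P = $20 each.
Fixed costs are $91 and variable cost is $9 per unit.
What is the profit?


Total Revenue = P * Q = 20 * 17 = $340
Total Cost = FC + VC*Q = 91 + 9*17 = $244
Profit = TR - TC = 340 - 244 = $96

$96


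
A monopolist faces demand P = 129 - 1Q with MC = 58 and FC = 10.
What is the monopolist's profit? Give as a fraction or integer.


MR = MC: 129 - 2Q = 58
Q* = 71/2
P* = 129 - 1*71/2 = 187/2
Profit = (P* - MC)*Q* - FC
= (187/2 - 58)*71/2 - 10
= 71/2*71/2 - 10
= 5041/4 - 10 = 5001/4

5001/4


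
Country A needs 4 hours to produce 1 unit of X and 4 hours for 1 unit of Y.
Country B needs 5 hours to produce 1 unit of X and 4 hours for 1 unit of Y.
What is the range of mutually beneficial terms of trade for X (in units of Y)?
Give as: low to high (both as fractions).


Opportunity cost of X for Country A = hours_X / hours_Y = 4/4 = 1 units of Y
Opportunity cost of X for Country B = hours_X / hours_Y = 5/4 = 5/4 units of Y
Terms of trade must be between the two opportunity costs.
Range: 1 to 5/4

1 to 5/4


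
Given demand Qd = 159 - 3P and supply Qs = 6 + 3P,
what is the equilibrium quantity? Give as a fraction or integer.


First find equilibrium price:
159 - 3P = 6 + 3P
P* = 153/6 = 51/2
Then substitute into demand:
Q* = 159 - 3 * 51/2 = 165/2

165/2


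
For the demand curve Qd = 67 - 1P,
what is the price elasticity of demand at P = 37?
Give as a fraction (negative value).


dQ/dP = -1
At P = 37: Q = 67 - 1*37 = 30
E = (dQ/dP)(P/Q) = (-1)(37/30) = -37/30

-37/30


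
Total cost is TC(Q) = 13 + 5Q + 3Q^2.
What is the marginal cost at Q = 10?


MC = dTC/dQ = 5 + 2*3*Q
At Q = 10:
MC = 5 + 6*10
MC = 5 + 60 = 65

65


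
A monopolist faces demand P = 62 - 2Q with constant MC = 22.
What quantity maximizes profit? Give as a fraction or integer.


TR = P*Q = (62 - 2Q)Q = 62Q - 2Q^2
MR = dTR/dQ = 62 - 4Q
Set MR = MC:
62 - 4Q = 22
40 = 4Q
Q* = 40/4 = 10

10


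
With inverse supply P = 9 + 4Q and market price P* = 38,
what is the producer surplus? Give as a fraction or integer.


Minimum supply price (at Q=0): P_min = 9
Quantity supplied at P* = 38:
Q* = (38 - 9)/4 = 29/4
PS = (1/2) * Q* * (P* - P_min)
PS = (1/2) * 29/4 * (38 - 9)
PS = (1/2) * 29/4 * 29 = 841/8

841/8


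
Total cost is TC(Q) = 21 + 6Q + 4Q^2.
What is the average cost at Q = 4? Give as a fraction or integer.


TC(4) = 21 + 6*4 + 4*4^2
TC(4) = 21 + 24 + 64 = 109
AC = TC/Q = 109/4 = 109/4

109/4


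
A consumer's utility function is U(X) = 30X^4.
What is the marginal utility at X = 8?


MU = dU/dX = 30*4*X^(4-1)
MU = 120*X^3
At X = 8:
MU = 120 * 8^3
MU = 120 * 512 = 61440

61440


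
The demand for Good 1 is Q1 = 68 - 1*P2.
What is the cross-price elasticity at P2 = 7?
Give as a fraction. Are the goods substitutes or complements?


dQ1/dP2 = -1
At P2 = 7: Q1 = 68 - 1*7 = 61
Exy = (dQ1/dP2)(P2/Q1) = -1 * 7 / 61 = -7/61
Since Exy < 0, the goods are complements.

-7/61 (complements)


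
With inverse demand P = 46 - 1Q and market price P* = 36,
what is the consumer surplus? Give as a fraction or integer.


Maximum willingness to pay (at Q=0): P_max = 46
Quantity demanded at P* = 36:
Q* = (46 - 36)/1 = 10
CS = (1/2) * Q* * (P_max - P*)
CS = (1/2) * 10 * (46 - 36)
CS = (1/2) * 10 * 10 = 50

50


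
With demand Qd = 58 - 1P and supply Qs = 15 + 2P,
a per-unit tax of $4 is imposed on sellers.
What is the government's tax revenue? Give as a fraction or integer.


With tax on sellers, new supply: Qs' = 15 + 2(P - 4)
= 7 + 2P
New equilibrium quantity:
Q_new = 41
Tax revenue = tax * Q_new = 4 * 41 = 164

164


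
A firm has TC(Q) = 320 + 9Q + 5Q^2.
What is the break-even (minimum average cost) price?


AC(Q) = 320/Q + 9 + 5Q
To minimize: dAC/dQ = -320/Q^2 + 5 = 0
Q^2 = 320/5 = 64
Q* = 8
Min AC = 320/8 + 9 + 5*8
Min AC = 40 + 9 + 40 = 89

89


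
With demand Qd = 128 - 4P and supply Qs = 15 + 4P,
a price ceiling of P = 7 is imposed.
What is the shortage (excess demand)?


At P = 7:
Qd = 128 - 4*7 = 100
Qs = 15 + 4*7 = 43
Shortage = Qd - Qs = 100 - 43 = 57

57


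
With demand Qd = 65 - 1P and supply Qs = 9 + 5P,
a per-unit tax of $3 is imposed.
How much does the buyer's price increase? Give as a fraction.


With a per-unit tax, the buyer's price increase depends on relative slopes.
Supply slope: d = 5, Demand slope: b = 1
Buyer's price increase = d * tax / (b + d)
= 5 * 3 / (1 + 5)
= 15 / 6 = 5/2

5/2


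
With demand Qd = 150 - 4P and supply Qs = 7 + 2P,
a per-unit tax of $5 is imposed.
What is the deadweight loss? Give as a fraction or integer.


Pre-tax equilibrium quantity: Q* = 164/3
Post-tax equilibrium quantity: Q_tax = 48
Reduction in quantity: Q* - Q_tax = 20/3
DWL = (1/2) * tax * (Q* - Q_tax)
DWL = (1/2) * 5 * 20/3 = 50/3

50/3


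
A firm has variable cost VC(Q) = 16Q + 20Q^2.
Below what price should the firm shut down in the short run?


AVC(Q) = VC(Q)/Q = 16 + 20Q
AVC is increasing in Q, so minimum AVC is at Q -> 0+.
Min AVC = 16
The firm should shut down if P < 16.

16


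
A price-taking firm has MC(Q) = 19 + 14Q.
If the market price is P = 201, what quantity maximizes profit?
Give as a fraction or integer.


In perfect competition, profit is maximized where P = MC.
201 = 19 + 14Q
182 = 14Q
Q* = 182/14 = 13

13


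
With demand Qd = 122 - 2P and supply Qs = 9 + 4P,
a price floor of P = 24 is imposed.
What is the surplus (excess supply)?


At P = 24:
Qd = 122 - 2*24 = 74
Qs = 9 + 4*24 = 105
Surplus = Qs - Qd = 105 - 74 = 31

31


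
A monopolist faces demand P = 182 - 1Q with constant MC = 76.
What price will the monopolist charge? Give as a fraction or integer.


MR = 182 - 2Q
Set MR = MC: 182 - 2Q = 76
Q* = 53
Substitute into demand:
P* = 182 - 1*53 = 129

129


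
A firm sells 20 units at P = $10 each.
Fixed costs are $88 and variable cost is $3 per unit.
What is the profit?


Total Revenue = P * Q = 10 * 20 = $200
Total Cost = FC + VC*Q = 88 + 3*20 = $148
Profit = TR - TC = 200 - 148 = $52

$52


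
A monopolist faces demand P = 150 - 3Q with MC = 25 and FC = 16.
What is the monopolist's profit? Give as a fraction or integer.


MR = MC: 150 - 6Q = 25
Q* = 125/6
P* = 150 - 3*125/6 = 175/2
Profit = (P* - MC)*Q* - FC
= (175/2 - 25)*125/6 - 16
= 125/2*125/6 - 16
= 15625/12 - 16 = 15433/12

15433/12


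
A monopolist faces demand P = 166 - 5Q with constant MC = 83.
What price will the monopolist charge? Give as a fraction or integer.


MR = 166 - 10Q
Set MR = MC: 166 - 10Q = 83
Q* = 83/10
Substitute into demand:
P* = 166 - 5*83/10 = 249/2

249/2


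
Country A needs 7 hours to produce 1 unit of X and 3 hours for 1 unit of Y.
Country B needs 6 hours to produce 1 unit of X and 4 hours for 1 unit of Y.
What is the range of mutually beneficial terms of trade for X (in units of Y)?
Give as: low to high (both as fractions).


Opportunity cost of X for Country A = hours_X / hours_Y = 7/3 = 7/3 units of Y
Opportunity cost of X for Country B = hours_X / hours_Y = 6/4 = 3/2 units of Y
Terms of trade must be between the two opportunity costs.
Range: 3/2 to 7/3

3/2 to 7/3


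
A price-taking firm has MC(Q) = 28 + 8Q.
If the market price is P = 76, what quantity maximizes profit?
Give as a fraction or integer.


In perfect competition, profit is maximized where P = MC.
76 = 28 + 8Q
48 = 8Q
Q* = 48/8 = 6

6


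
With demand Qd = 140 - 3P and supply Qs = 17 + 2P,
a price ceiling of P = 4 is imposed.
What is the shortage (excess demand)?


At P = 4:
Qd = 140 - 3*4 = 128
Qs = 17 + 2*4 = 25
Shortage = Qd - Qs = 128 - 25 = 103

103


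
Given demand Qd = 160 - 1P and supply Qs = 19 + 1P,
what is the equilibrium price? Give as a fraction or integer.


At equilibrium, Qd = Qs.
160 - 1P = 19 + 1P
160 - 19 = 1P + 1P
141 = 2P
P* = 141/2 = 141/2

141/2


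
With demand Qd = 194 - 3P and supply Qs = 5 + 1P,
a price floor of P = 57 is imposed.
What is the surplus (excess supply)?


At P = 57:
Qd = 194 - 3*57 = 23
Qs = 5 + 1*57 = 62
Surplus = Qs - Qd = 62 - 23 = 39

39


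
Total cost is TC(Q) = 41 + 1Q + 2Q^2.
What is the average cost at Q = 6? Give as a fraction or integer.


TC(6) = 41 + 1*6 + 2*6^2
TC(6) = 41 + 6 + 72 = 119
AC = TC/Q = 119/6 = 119/6

119/6


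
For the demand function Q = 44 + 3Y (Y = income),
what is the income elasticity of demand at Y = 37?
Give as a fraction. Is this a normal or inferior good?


dQ/dY = 3
At Y = 37: Q = 44 + 3*37 = 155
Ey = (dQ/dY)(Y/Q) = 3 * 37 / 155 = 111/155
Since Ey > 0, this is a normal good.

111/155 (normal good)


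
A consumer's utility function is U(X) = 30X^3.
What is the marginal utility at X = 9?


MU = dU/dX = 30*3*X^(3-1)
MU = 90*X^2
At X = 9:
MU = 90 * 9^2
MU = 90 * 81 = 7290

7290


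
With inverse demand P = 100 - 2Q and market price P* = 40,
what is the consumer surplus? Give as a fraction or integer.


Maximum willingness to pay (at Q=0): P_max = 100
Quantity demanded at P* = 40:
Q* = (100 - 40)/2 = 30
CS = (1/2) * Q* * (P_max - P*)
CS = (1/2) * 30 * (100 - 40)
CS = (1/2) * 30 * 60 = 900

900


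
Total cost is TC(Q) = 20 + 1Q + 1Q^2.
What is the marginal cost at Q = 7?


MC = dTC/dQ = 1 + 2*1*Q
At Q = 7:
MC = 1 + 2*7
MC = 1 + 14 = 15

15


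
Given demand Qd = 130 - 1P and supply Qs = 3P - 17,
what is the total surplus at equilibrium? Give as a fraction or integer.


Find equilibrium: 130 - 1P = 3P - 17
130 + 17 = 4P
P* = 147/4 = 147/4
Q* = 3*147/4 - 17 = 373/4
Inverse demand: P = 130 - Q/1, so P_max = 130
Inverse supply: P = 17/3 + Q/3, so P_min = 17/3
CS = (1/2) * 373/4 * (130 - 147/4) = 139129/32
PS = (1/2) * 373/4 * (147/4 - 17/3) = 139129/96
TS = CS + PS = 139129/32 + 139129/96 = 139129/24

139129/24


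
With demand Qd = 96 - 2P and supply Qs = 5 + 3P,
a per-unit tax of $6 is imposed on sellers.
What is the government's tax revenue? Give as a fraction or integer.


With tax on sellers, new supply: Qs' = 5 + 3(P - 6)
= 3P - 13
New equilibrium quantity:
Q_new = 262/5
Tax revenue = tax * Q_new = 6 * 262/5 = 1572/5

1572/5


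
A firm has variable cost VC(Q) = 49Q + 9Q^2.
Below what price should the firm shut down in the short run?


AVC(Q) = VC(Q)/Q = 49 + 9Q
AVC is increasing in Q, so minimum AVC is at Q -> 0+.
Min AVC = 49
The firm should shut down if P < 49.

49


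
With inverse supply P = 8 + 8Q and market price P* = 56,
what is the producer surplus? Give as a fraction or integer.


Minimum supply price (at Q=0): P_min = 8
Quantity supplied at P* = 56:
Q* = (56 - 8)/8 = 6
PS = (1/2) * Q* * (P* - P_min)
PS = (1/2) * 6 * (56 - 8)
PS = (1/2) * 6 * 48 = 144

144


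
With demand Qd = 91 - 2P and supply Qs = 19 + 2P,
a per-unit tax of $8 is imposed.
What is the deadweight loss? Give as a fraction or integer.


Pre-tax equilibrium quantity: Q* = 55
Post-tax equilibrium quantity: Q_tax = 47
Reduction in quantity: Q* - Q_tax = 8
DWL = (1/2) * tax * (Q* - Q_tax)
DWL = (1/2) * 8 * 8 = 32

32


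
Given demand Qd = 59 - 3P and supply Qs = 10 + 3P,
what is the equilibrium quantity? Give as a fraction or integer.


First find equilibrium price:
59 - 3P = 10 + 3P
P* = 49/6 = 49/6
Then substitute into demand:
Q* = 59 - 3 * 49/6 = 69/2

69/2


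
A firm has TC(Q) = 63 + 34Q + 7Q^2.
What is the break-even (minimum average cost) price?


AC(Q) = 63/Q + 34 + 7Q
To minimize: dAC/dQ = -63/Q^2 + 7 = 0
Q^2 = 63/7 = 9
Q* = 3
Min AC = 63/3 + 34 + 7*3
Min AC = 21 + 34 + 21 = 76

76


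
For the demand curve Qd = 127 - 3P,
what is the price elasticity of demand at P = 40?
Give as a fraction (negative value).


dQ/dP = -3
At P = 40: Q = 127 - 3*40 = 7
E = (dQ/dP)(P/Q) = (-3)(40/7) = -120/7

-120/7


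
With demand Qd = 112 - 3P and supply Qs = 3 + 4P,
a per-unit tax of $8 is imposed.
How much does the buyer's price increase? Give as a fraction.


With a per-unit tax, the buyer's price increase depends on relative slopes.
Supply slope: d = 4, Demand slope: b = 3
Buyer's price increase = d * tax / (b + d)
= 4 * 8 / (3 + 4)
= 32 / 7 = 32/7

32/7


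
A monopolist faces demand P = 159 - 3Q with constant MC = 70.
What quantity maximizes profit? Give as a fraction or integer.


TR = P*Q = (159 - 3Q)Q = 159Q - 3Q^2
MR = dTR/dQ = 159 - 6Q
Set MR = MC:
159 - 6Q = 70
89 = 6Q
Q* = 89/6 = 89/6

89/6


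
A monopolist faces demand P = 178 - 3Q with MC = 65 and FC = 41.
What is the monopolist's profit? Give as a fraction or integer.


MR = MC: 178 - 6Q = 65
Q* = 113/6
P* = 178 - 3*113/6 = 243/2
Profit = (P* - MC)*Q* - FC
= (243/2 - 65)*113/6 - 41
= 113/2*113/6 - 41
= 12769/12 - 41 = 12277/12

12277/12


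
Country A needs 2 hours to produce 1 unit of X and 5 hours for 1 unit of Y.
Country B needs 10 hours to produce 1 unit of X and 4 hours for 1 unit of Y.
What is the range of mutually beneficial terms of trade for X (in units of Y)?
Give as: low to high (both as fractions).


Opportunity cost of X for Country A = hours_X / hours_Y = 2/5 = 2/5 units of Y
Opportunity cost of X for Country B = hours_X / hours_Y = 10/4 = 5/2 units of Y
Terms of trade must be between the two opportunity costs.
Range: 2/5 to 5/2

2/5 to 5/2


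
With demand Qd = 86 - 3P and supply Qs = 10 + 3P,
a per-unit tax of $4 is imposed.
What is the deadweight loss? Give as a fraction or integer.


Pre-tax equilibrium quantity: Q* = 48
Post-tax equilibrium quantity: Q_tax = 42
Reduction in quantity: Q* - Q_tax = 6
DWL = (1/2) * tax * (Q* - Q_tax)
DWL = (1/2) * 4 * 6 = 12

12


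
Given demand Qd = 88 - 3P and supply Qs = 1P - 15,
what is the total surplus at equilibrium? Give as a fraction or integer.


Find equilibrium: 88 - 3P = 1P - 15
88 + 15 = 4P
P* = 103/4 = 103/4
Q* = 1*103/4 - 15 = 43/4
Inverse demand: P = 88/3 - Q/3, so P_max = 88/3
Inverse supply: P = 15 + Q/1, so P_min = 15
CS = (1/2) * 43/4 * (88/3 - 103/4) = 1849/96
PS = (1/2) * 43/4 * (103/4 - 15) = 1849/32
TS = CS + PS = 1849/96 + 1849/32 = 1849/24

1849/24


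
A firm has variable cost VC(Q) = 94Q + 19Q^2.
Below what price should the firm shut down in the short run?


AVC(Q) = VC(Q)/Q = 94 + 19Q
AVC is increasing in Q, so minimum AVC is at Q -> 0+.
Min AVC = 94
The firm should shut down if P < 94.

94


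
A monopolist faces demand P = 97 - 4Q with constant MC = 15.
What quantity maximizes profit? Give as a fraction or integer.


TR = P*Q = (97 - 4Q)Q = 97Q - 4Q^2
MR = dTR/dQ = 97 - 8Q
Set MR = MC:
97 - 8Q = 15
82 = 8Q
Q* = 82/8 = 41/4

41/4


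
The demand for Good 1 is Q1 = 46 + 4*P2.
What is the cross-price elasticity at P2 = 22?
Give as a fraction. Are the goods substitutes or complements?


dQ1/dP2 = 4
At P2 = 22: Q1 = 46 + 4*22 = 134
Exy = (dQ1/dP2)(P2/Q1) = 4 * 22 / 134 = 44/67
Since Exy > 0, the goods are substitutes.

44/67 (substitutes)


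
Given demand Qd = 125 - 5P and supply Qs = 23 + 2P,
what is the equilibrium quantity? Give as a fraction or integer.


First find equilibrium price:
125 - 5P = 23 + 2P
P* = 102/7 = 102/7
Then substitute into demand:
Q* = 125 - 5 * 102/7 = 365/7

365/7


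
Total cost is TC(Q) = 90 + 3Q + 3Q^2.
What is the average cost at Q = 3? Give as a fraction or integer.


TC(3) = 90 + 3*3 + 3*3^2
TC(3) = 90 + 9 + 27 = 126
AC = TC/Q = 126/3 = 42

42


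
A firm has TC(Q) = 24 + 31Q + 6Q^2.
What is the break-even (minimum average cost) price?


AC(Q) = 24/Q + 31 + 6Q
To minimize: dAC/dQ = -24/Q^2 + 6 = 0
Q^2 = 24/6 = 4
Q* = 2
Min AC = 24/2 + 31 + 6*2
Min AC = 12 + 31 + 12 = 55

55


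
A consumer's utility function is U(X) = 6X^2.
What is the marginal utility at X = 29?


MU = dU/dX = 6*2*X^(2-1)
MU = 12*X^1
At X = 29:
MU = 12 * 29^1
MU = 12 * 29 = 348

348


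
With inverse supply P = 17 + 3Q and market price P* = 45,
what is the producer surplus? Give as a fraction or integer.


Minimum supply price (at Q=0): P_min = 17
Quantity supplied at P* = 45:
Q* = (45 - 17)/3 = 28/3
PS = (1/2) * Q* * (P* - P_min)
PS = (1/2) * 28/3 * (45 - 17)
PS = (1/2) * 28/3 * 28 = 392/3

392/3


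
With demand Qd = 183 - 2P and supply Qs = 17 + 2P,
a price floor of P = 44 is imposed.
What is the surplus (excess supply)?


At P = 44:
Qd = 183 - 2*44 = 95
Qs = 17 + 2*44 = 105
Surplus = Qs - Qd = 105 - 95 = 10

10


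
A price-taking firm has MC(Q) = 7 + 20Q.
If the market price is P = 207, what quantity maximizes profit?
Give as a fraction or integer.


In perfect competition, profit is maximized where P = MC.
207 = 7 + 20Q
200 = 20Q
Q* = 200/20 = 10

10


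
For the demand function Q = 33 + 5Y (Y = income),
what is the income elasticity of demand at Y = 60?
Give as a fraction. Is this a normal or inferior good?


dQ/dY = 5
At Y = 60: Q = 33 + 5*60 = 333
Ey = (dQ/dY)(Y/Q) = 5 * 60 / 333 = 100/111
Since Ey > 0, this is a normal good.

100/111 (normal good)


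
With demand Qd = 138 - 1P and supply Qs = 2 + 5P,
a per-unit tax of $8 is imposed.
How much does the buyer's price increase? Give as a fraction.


With a per-unit tax, the buyer's price increase depends on relative slopes.
Supply slope: d = 5, Demand slope: b = 1
Buyer's price increase = d * tax / (b + d)
= 5 * 8 / (1 + 5)
= 40 / 6 = 20/3

20/3


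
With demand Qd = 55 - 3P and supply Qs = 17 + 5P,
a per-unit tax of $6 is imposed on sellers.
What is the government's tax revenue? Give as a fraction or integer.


With tax on sellers, new supply: Qs' = 17 + 5(P - 6)
= 5P - 13
New equilibrium quantity:
Q_new = 59/2
Tax revenue = tax * Q_new = 6 * 59/2 = 177

177


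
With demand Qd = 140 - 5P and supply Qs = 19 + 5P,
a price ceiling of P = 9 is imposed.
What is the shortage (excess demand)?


At P = 9:
Qd = 140 - 5*9 = 95
Qs = 19 + 5*9 = 64
Shortage = Qd - Qs = 95 - 64 = 31

31


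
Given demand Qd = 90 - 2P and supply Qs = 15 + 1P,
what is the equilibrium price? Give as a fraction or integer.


At equilibrium, Qd = Qs.
90 - 2P = 15 + 1P
90 - 15 = 2P + 1P
75 = 3P
P* = 75/3 = 25

25


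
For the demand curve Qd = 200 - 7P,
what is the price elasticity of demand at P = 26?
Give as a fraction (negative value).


dQ/dP = -7
At P = 26: Q = 200 - 7*26 = 18
E = (dQ/dP)(P/Q) = (-7)(26/18) = -91/9

-91/9


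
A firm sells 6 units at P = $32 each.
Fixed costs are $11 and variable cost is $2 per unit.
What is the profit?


Total Revenue = P * Q = 32 * 6 = $192
Total Cost = FC + VC*Q = 11 + 2*6 = $23
Profit = TR - TC = 192 - 23 = $169

$169


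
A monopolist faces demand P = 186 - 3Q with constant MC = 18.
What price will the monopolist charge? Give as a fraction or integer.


MR = 186 - 6Q
Set MR = MC: 186 - 6Q = 18
Q* = 28
Substitute into demand:
P* = 186 - 3*28 = 102

102


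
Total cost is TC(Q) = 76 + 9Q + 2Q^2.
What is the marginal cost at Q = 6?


MC = dTC/dQ = 9 + 2*2*Q
At Q = 6:
MC = 9 + 4*6
MC = 9 + 24 = 33

33


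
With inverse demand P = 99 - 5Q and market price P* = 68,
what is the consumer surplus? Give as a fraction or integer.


Maximum willingness to pay (at Q=0): P_max = 99
Quantity demanded at P* = 68:
Q* = (99 - 68)/5 = 31/5
CS = (1/2) * Q* * (P_max - P*)
CS = (1/2) * 31/5 * (99 - 68)
CS = (1/2) * 31/5 * 31 = 961/10

961/10


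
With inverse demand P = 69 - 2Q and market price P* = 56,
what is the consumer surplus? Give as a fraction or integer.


Maximum willingness to pay (at Q=0): P_max = 69
Quantity demanded at P* = 56:
Q* = (69 - 56)/2 = 13/2
CS = (1/2) * Q* * (P_max - P*)
CS = (1/2) * 13/2 * (69 - 56)
CS = (1/2) * 13/2 * 13 = 169/4

169/4


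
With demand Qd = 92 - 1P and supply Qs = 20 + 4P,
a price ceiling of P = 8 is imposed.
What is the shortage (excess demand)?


At P = 8:
Qd = 92 - 1*8 = 84
Qs = 20 + 4*8 = 52
Shortage = Qd - Qs = 84 - 52 = 32

32


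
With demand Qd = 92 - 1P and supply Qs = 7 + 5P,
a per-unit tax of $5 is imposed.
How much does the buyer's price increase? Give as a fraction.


With a per-unit tax, the buyer's price increase depends on relative slopes.
Supply slope: d = 5, Demand slope: b = 1
Buyer's price increase = d * tax / (b + d)
= 5 * 5 / (1 + 5)
= 25 / 6 = 25/6

25/6


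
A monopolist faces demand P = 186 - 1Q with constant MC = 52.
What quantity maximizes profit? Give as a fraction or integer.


TR = P*Q = (186 - 1Q)Q = 186Q - 1Q^2
MR = dTR/dQ = 186 - 2Q
Set MR = MC:
186 - 2Q = 52
134 = 2Q
Q* = 134/2 = 67

67


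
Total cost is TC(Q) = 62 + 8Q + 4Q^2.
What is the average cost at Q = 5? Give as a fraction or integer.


TC(5) = 62 + 8*5 + 4*5^2
TC(5) = 62 + 40 + 100 = 202
AC = TC/Q = 202/5 = 202/5

202/5


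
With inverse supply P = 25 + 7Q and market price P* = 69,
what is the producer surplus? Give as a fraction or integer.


Minimum supply price (at Q=0): P_min = 25
Quantity supplied at P* = 69:
Q* = (69 - 25)/7 = 44/7
PS = (1/2) * Q* * (P* - P_min)
PS = (1/2) * 44/7 * (69 - 25)
PS = (1/2) * 44/7 * 44 = 968/7

968/7


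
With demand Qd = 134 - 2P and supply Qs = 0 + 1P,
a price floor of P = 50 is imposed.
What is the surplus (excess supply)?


At P = 50:
Qd = 134 - 2*50 = 34
Qs = 0 + 1*50 = 50
Surplus = Qs - Qd = 50 - 34 = 16

16


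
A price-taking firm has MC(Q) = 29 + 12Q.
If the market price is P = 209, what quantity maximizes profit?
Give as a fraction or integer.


In perfect competition, profit is maximized where P = MC.
209 = 29 + 12Q
180 = 12Q
Q* = 180/12 = 15

15


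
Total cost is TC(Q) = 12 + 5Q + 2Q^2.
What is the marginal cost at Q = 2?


MC = dTC/dQ = 5 + 2*2*Q
At Q = 2:
MC = 5 + 4*2
MC = 5 + 8 = 13

13


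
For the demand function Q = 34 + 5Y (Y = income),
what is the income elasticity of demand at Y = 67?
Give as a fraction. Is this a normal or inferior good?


dQ/dY = 5
At Y = 67: Q = 34 + 5*67 = 369
Ey = (dQ/dY)(Y/Q) = 5 * 67 / 369 = 335/369
Since Ey > 0, this is a normal good.

335/369 (normal good)


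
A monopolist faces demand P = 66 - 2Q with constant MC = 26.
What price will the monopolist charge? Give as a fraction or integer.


MR = 66 - 4Q
Set MR = MC: 66 - 4Q = 26
Q* = 10
Substitute into demand:
P* = 66 - 2*10 = 46

46


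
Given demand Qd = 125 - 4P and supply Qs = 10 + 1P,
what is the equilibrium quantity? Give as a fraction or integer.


First find equilibrium price:
125 - 4P = 10 + 1P
P* = 115/5 = 23
Then substitute into demand:
Q* = 125 - 4 * 23 = 33

33


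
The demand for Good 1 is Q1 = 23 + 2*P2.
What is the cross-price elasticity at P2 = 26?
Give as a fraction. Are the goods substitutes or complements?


dQ1/dP2 = 2
At P2 = 26: Q1 = 23 + 2*26 = 75
Exy = (dQ1/dP2)(P2/Q1) = 2 * 26 / 75 = 52/75
Since Exy > 0, the goods are substitutes.

52/75 (substitutes)


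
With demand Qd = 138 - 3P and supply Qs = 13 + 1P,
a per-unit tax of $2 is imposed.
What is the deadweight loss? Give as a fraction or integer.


Pre-tax equilibrium quantity: Q* = 177/4
Post-tax equilibrium quantity: Q_tax = 171/4
Reduction in quantity: Q* - Q_tax = 3/2
DWL = (1/2) * tax * (Q* - Q_tax)
DWL = (1/2) * 2 * 3/2 = 3/2

3/2


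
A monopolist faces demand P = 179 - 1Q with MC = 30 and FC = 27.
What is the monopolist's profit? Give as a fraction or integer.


MR = MC: 179 - 2Q = 30
Q* = 149/2
P* = 179 - 1*149/2 = 209/2
Profit = (P* - MC)*Q* - FC
= (209/2 - 30)*149/2 - 27
= 149/2*149/2 - 27
= 22201/4 - 27 = 22093/4

22093/4


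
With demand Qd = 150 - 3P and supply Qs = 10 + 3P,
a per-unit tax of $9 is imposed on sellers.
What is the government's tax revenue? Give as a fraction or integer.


With tax on sellers, new supply: Qs' = 10 + 3(P - 9)
= 3P - 17
New equilibrium quantity:
Q_new = 133/2
Tax revenue = tax * Q_new = 9 * 133/2 = 1197/2

1197/2


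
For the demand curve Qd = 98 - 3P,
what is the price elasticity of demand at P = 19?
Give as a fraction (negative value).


dQ/dP = -3
At P = 19: Q = 98 - 3*19 = 41
E = (dQ/dP)(P/Q) = (-3)(19/41) = -57/41

-57/41


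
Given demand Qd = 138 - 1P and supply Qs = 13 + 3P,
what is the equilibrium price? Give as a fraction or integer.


At equilibrium, Qd = Qs.
138 - 1P = 13 + 3P
138 - 13 = 1P + 3P
125 = 4P
P* = 125/4 = 125/4

125/4


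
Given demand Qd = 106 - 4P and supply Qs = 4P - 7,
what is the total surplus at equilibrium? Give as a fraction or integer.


Find equilibrium: 106 - 4P = 4P - 7
106 + 7 = 8P
P* = 113/8 = 113/8
Q* = 4*113/8 - 7 = 99/2
Inverse demand: P = 53/2 - Q/4, so P_max = 53/2
Inverse supply: P = 7/4 + Q/4, so P_min = 7/4
CS = (1/2) * 99/2 * (53/2 - 113/8) = 9801/32
PS = (1/2) * 99/2 * (113/8 - 7/4) = 9801/32
TS = CS + PS = 9801/32 + 9801/32 = 9801/16

9801/16


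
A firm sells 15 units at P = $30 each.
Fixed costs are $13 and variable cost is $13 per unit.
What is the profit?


Total Revenue = P * Q = 30 * 15 = $450
Total Cost = FC + VC*Q = 13 + 13*15 = $208
Profit = TR - TC = 450 - 208 = $242

$242


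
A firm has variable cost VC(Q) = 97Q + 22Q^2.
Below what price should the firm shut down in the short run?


AVC(Q) = VC(Q)/Q = 97 + 22Q
AVC is increasing in Q, so minimum AVC is at Q -> 0+.
Min AVC = 97
The firm should shut down if P < 97.

97


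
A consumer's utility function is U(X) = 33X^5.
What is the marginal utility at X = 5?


MU = dU/dX = 33*5*X^(5-1)
MU = 165*X^4
At X = 5:
MU = 165 * 5^4
MU = 165 * 625 = 103125

103125


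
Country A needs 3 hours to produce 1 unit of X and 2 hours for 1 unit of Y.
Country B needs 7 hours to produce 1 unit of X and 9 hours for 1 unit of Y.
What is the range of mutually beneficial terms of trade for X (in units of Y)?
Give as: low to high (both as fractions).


Opportunity cost of X for Country A = hours_X / hours_Y = 3/2 = 3/2 units of Y
Opportunity cost of X for Country B = hours_X / hours_Y = 7/9 = 7/9 units of Y
Terms of trade must be between the two opportunity costs.
Range: 7/9 to 3/2

7/9 to 3/2


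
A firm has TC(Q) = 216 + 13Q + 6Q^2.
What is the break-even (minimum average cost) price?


AC(Q) = 216/Q + 13 + 6Q
To minimize: dAC/dQ = -216/Q^2 + 6 = 0
Q^2 = 216/6 = 36
Q* = 6
Min AC = 216/6 + 13 + 6*6
Min AC = 36 + 13 + 36 = 85

85


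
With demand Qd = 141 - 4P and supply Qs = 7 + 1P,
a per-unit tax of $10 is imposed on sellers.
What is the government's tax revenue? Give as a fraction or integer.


With tax on sellers, new supply: Qs' = 7 + 1(P - 10)
= 1P - 3
New equilibrium quantity:
Q_new = 129/5
Tax revenue = tax * Q_new = 10 * 129/5 = 258

258


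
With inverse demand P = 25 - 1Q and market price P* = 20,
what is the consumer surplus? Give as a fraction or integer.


Maximum willingness to pay (at Q=0): P_max = 25
Quantity demanded at P* = 20:
Q* = (25 - 20)/1 = 5
CS = (1/2) * Q* * (P_max - P*)
CS = (1/2) * 5 * (25 - 20)
CS = (1/2) * 5 * 5 = 25/2

25/2


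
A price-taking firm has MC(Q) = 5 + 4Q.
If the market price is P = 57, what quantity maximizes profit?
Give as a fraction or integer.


In perfect competition, profit is maximized where P = MC.
57 = 5 + 4Q
52 = 4Q
Q* = 52/4 = 13

13


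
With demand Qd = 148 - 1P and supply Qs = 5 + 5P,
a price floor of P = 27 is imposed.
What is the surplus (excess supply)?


At P = 27:
Qd = 148 - 1*27 = 121
Qs = 5 + 5*27 = 140
Surplus = Qs - Qd = 140 - 121 = 19

19


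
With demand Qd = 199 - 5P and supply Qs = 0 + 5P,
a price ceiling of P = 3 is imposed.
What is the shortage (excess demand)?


At P = 3:
Qd = 199 - 5*3 = 184
Qs = 0 + 5*3 = 15
Shortage = Qd - Qs = 184 - 15 = 169

169


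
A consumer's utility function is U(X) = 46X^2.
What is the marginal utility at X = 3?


MU = dU/dX = 46*2*X^(2-1)
MU = 92*X^1
At X = 3:
MU = 92 * 3^1
MU = 92 * 3 = 276

276


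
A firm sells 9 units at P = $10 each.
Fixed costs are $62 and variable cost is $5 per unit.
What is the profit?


Total Revenue = P * Q = 10 * 9 = $90
Total Cost = FC + VC*Q = 62 + 5*9 = $107
Profit = TR - TC = 90 - 107 = $-17

$-17


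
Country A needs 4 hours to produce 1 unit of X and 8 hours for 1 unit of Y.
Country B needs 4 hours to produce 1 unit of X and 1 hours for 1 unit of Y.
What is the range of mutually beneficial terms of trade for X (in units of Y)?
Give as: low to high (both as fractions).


Opportunity cost of X for Country A = hours_X / hours_Y = 4/8 = 1/2 units of Y
Opportunity cost of X for Country B = hours_X / hours_Y = 4/1 = 4 units of Y
Terms of trade must be between the two opportunity costs.
Range: 1/2 to 4

1/2 to 4


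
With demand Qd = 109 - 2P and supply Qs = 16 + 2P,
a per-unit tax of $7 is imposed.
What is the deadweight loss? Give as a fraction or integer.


Pre-tax equilibrium quantity: Q* = 125/2
Post-tax equilibrium quantity: Q_tax = 111/2
Reduction in quantity: Q* - Q_tax = 7
DWL = (1/2) * tax * (Q* - Q_tax)
DWL = (1/2) * 7 * 7 = 49/2

49/2


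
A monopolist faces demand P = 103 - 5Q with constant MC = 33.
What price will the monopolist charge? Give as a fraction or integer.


MR = 103 - 10Q
Set MR = MC: 103 - 10Q = 33
Q* = 7
Substitute into demand:
P* = 103 - 5*7 = 68

68


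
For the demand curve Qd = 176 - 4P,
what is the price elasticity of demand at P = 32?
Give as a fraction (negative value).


dQ/dP = -4
At P = 32: Q = 176 - 4*32 = 48
E = (dQ/dP)(P/Q) = (-4)(32/48) = -8/3

-8/3


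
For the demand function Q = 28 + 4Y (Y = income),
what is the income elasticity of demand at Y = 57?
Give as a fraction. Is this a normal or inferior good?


dQ/dY = 4
At Y = 57: Q = 28 + 4*57 = 256
Ey = (dQ/dY)(Y/Q) = 4 * 57 / 256 = 57/64
Since Ey > 0, this is a normal good.

57/64 (normal good)


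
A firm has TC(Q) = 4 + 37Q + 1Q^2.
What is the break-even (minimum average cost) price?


AC(Q) = 4/Q + 37 + 1Q
To minimize: dAC/dQ = -4/Q^2 + 1 = 0
Q^2 = 4/1 = 4
Q* = 2
Min AC = 4/2 + 37 + 1*2
Min AC = 2 + 37 + 2 = 41

41


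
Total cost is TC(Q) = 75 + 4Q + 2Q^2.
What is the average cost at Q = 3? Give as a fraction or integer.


TC(3) = 75 + 4*3 + 2*3^2
TC(3) = 75 + 12 + 18 = 105
AC = TC/Q = 105/3 = 35

35


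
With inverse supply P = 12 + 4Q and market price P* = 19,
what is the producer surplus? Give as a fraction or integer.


Minimum supply price (at Q=0): P_min = 12
Quantity supplied at P* = 19:
Q* = (19 - 12)/4 = 7/4
PS = (1/2) * Q* * (P* - P_min)
PS = (1/2) * 7/4 * (19 - 12)
PS = (1/2) * 7/4 * 7 = 49/8

49/8


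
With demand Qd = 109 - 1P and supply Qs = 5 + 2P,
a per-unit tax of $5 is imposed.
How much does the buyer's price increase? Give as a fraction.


With a per-unit tax, the buyer's price increase depends on relative slopes.
Supply slope: d = 2, Demand slope: b = 1
Buyer's price increase = d * tax / (b + d)
= 2 * 5 / (1 + 2)
= 10 / 3 = 10/3

10/3


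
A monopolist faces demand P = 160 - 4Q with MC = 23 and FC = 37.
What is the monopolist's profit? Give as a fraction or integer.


MR = MC: 160 - 8Q = 23
Q* = 137/8
P* = 160 - 4*137/8 = 183/2
Profit = (P* - MC)*Q* - FC
= (183/2 - 23)*137/8 - 37
= 137/2*137/8 - 37
= 18769/16 - 37 = 18177/16

18177/16


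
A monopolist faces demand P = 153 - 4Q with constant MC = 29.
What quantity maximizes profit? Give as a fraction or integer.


TR = P*Q = (153 - 4Q)Q = 153Q - 4Q^2
MR = dTR/dQ = 153 - 8Q
Set MR = MC:
153 - 8Q = 29
124 = 8Q
Q* = 124/8 = 31/2

31/2


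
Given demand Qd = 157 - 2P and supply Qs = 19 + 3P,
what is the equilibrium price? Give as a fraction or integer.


At equilibrium, Qd = Qs.
157 - 2P = 19 + 3P
157 - 19 = 2P + 3P
138 = 5P
P* = 138/5 = 138/5

138/5


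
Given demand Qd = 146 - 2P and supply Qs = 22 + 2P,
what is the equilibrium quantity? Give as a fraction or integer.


First find equilibrium price:
146 - 2P = 22 + 2P
P* = 124/4 = 31
Then substitute into demand:
Q* = 146 - 2 * 31 = 84

84


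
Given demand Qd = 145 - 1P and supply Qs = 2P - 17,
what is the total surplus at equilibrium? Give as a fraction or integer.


Find equilibrium: 145 - 1P = 2P - 17
145 + 17 = 3P
P* = 162/3 = 54
Q* = 2*54 - 17 = 91
Inverse demand: P = 145 - Q/1, so P_max = 145
Inverse supply: P = 17/2 + Q/2, so P_min = 17/2
CS = (1/2) * 91 * (145 - 54) = 8281/2
PS = (1/2) * 91 * (54 - 17/2) = 8281/4
TS = CS + PS = 8281/2 + 8281/4 = 24843/4

24843/4


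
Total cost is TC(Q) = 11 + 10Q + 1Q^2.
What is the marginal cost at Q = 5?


MC = dTC/dQ = 10 + 2*1*Q
At Q = 5:
MC = 10 + 2*5
MC = 10 + 10 = 20

20


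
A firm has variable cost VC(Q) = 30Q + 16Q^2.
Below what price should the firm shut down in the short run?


AVC(Q) = VC(Q)/Q = 30 + 16Q
AVC is increasing in Q, so minimum AVC is at Q -> 0+.
Min AVC = 30
The firm should shut down if P < 30.

30


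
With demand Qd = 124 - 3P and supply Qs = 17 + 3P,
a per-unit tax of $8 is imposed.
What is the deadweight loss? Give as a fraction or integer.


Pre-tax equilibrium quantity: Q* = 141/2
Post-tax equilibrium quantity: Q_tax = 117/2
Reduction in quantity: Q* - Q_tax = 12
DWL = (1/2) * tax * (Q* - Q_tax)
DWL = (1/2) * 8 * 12 = 48

48


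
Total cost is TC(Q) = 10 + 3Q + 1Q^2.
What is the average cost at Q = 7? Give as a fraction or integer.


TC(7) = 10 + 3*7 + 1*7^2
TC(7) = 10 + 21 + 49 = 80
AC = TC/Q = 80/7 = 80/7

80/7


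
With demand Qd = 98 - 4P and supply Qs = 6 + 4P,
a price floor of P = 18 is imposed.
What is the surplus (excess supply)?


At P = 18:
Qd = 98 - 4*18 = 26
Qs = 6 + 4*18 = 78
Surplus = Qs - Qd = 78 - 26 = 52

52


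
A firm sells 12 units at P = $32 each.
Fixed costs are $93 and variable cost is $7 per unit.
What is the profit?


Total Revenue = P * Q = 32 * 12 = $384
Total Cost = FC + VC*Q = 93 + 7*12 = $177
Profit = TR - TC = 384 - 177 = $207

$207


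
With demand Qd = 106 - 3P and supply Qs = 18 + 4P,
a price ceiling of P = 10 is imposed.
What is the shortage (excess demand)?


At P = 10:
Qd = 106 - 3*10 = 76
Qs = 18 + 4*10 = 58
Shortage = Qd - Qs = 76 - 58 = 18

18


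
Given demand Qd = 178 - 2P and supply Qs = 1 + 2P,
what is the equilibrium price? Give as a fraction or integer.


At equilibrium, Qd = Qs.
178 - 2P = 1 + 2P
178 - 1 = 2P + 2P
177 = 4P
P* = 177/4 = 177/4

177/4


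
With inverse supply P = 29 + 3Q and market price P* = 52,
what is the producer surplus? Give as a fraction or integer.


Minimum supply price (at Q=0): P_min = 29
Quantity supplied at P* = 52:
Q* = (52 - 29)/3 = 23/3
PS = (1/2) * Q* * (P* - P_min)
PS = (1/2) * 23/3 * (52 - 29)
PS = (1/2) * 23/3 * 23 = 529/6

529/6


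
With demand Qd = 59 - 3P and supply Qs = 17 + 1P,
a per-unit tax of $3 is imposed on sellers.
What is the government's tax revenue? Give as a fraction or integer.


With tax on sellers, new supply: Qs' = 17 + 1(P - 3)
= 14 + 1P
New equilibrium quantity:
Q_new = 101/4
Tax revenue = tax * Q_new = 3 * 101/4 = 303/4

303/4


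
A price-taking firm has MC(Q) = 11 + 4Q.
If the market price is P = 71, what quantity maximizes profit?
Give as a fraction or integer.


In perfect competition, profit is maximized where P = MC.
71 = 11 + 4Q
60 = 4Q
Q* = 60/4 = 15

15


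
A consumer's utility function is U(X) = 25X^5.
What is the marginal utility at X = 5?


MU = dU/dX = 25*5*X^(5-1)
MU = 125*X^4
At X = 5:
MU = 125 * 5^4
MU = 125 * 625 = 78125

78125


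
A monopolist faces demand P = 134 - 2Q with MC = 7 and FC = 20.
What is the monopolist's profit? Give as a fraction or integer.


MR = MC: 134 - 4Q = 7
Q* = 127/4
P* = 134 - 2*127/4 = 141/2
Profit = (P* - MC)*Q* - FC
= (141/2 - 7)*127/4 - 20
= 127/2*127/4 - 20
= 16129/8 - 20 = 15969/8

15969/8


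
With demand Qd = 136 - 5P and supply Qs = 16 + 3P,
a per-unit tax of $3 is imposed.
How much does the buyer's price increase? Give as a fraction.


With a per-unit tax, the buyer's price increase depends on relative slopes.
Supply slope: d = 3, Demand slope: b = 5
Buyer's price increase = d * tax / (b + d)
= 3 * 3 / (5 + 3)
= 9 / 8 = 9/8

9/8


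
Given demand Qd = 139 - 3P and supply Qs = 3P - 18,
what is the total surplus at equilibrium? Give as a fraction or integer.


Find equilibrium: 139 - 3P = 3P - 18
139 + 18 = 6P
P* = 157/6 = 157/6
Q* = 3*157/6 - 18 = 121/2
Inverse demand: P = 139/3 - Q/3, so P_max = 139/3
Inverse supply: P = 6 + Q/3, so P_min = 6
CS = (1/2) * 121/2 * (139/3 - 157/6) = 14641/24
PS = (1/2) * 121/2 * (157/6 - 6) = 14641/24
TS = CS + PS = 14641/24 + 14641/24 = 14641/12

14641/12


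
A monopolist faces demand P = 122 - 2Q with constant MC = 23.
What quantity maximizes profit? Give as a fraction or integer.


TR = P*Q = (122 - 2Q)Q = 122Q - 2Q^2
MR = dTR/dQ = 122 - 4Q
Set MR = MC:
122 - 4Q = 23
99 = 4Q
Q* = 99/4 = 99/4

99/4


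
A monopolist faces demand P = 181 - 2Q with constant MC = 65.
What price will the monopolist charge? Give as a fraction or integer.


MR = 181 - 4Q
Set MR = MC: 181 - 4Q = 65
Q* = 29
Substitute into demand:
P* = 181 - 2*29 = 123

123


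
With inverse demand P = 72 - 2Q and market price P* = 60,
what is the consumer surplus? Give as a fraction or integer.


Maximum willingness to pay (at Q=0): P_max = 72
Quantity demanded at P* = 60:
Q* = (72 - 60)/2 = 6
CS = (1/2) * Q* * (P_max - P*)
CS = (1/2) * 6 * (72 - 60)
CS = (1/2) * 6 * 12 = 36

36


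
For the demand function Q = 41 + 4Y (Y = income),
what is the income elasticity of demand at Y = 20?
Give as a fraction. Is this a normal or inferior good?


dQ/dY = 4
At Y = 20: Q = 41 + 4*20 = 121
Ey = (dQ/dY)(Y/Q) = 4 * 20 / 121 = 80/121
Since Ey > 0, this is a normal good.

80/121 (normal good)


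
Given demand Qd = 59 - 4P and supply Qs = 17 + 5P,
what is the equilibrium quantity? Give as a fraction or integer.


First find equilibrium price:
59 - 4P = 17 + 5P
P* = 42/9 = 14/3
Then substitute into demand:
Q* = 59 - 4 * 14/3 = 121/3

121/3


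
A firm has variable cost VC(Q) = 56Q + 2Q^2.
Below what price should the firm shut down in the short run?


AVC(Q) = VC(Q)/Q = 56 + 2Q
AVC is increasing in Q, so minimum AVC is at Q -> 0+.
Min AVC = 56
The firm should shut down if P < 56.

56


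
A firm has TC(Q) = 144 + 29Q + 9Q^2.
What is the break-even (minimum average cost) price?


AC(Q) = 144/Q + 29 + 9Q
To minimize: dAC/dQ = -144/Q^2 + 9 = 0
Q^2 = 144/9 = 16
Q* = 4
Min AC = 144/4 + 29 + 9*4
Min AC = 36 + 29 + 36 = 101

101


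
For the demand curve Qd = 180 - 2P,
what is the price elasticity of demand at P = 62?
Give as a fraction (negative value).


dQ/dP = -2
At P = 62: Q = 180 - 2*62 = 56
E = (dQ/dP)(P/Q) = (-2)(62/56) = -31/14

-31/14


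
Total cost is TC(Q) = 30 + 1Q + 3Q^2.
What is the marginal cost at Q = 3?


MC = dTC/dQ = 1 + 2*3*Q
At Q = 3:
MC = 1 + 6*3
MC = 1 + 18 = 19

19


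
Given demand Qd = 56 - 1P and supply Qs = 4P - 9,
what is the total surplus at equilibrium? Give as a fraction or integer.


Find equilibrium: 56 - 1P = 4P - 9
56 + 9 = 5P
P* = 65/5 = 13
Q* = 4*13 - 9 = 43
Inverse demand: P = 56 - Q/1, so P_max = 56
Inverse supply: P = 9/4 + Q/4, so P_min = 9/4
CS = (1/2) * 43 * (56 - 13) = 1849/2
PS = (1/2) * 43 * (13 - 9/4) = 1849/8
TS = CS + PS = 1849/2 + 1849/8 = 9245/8

9245/8


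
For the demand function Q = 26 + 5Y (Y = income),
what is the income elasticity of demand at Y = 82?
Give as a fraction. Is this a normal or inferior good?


dQ/dY = 5
At Y = 82: Q = 26 + 5*82 = 436
Ey = (dQ/dY)(Y/Q) = 5 * 82 / 436 = 205/218
Since Ey > 0, this is a normal good.

205/218 (normal good)


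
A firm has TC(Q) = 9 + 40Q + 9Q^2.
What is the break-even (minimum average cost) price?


AC(Q) = 9/Q + 40 + 9Q
To minimize: dAC/dQ = -9/Q^2 + 9 = 0
Q^2 = 9/9 = 1
Q* = 1
Min AC = 9/1 + 40 + 9*1
Min AC = 9 + 40 + 9 = 58

58


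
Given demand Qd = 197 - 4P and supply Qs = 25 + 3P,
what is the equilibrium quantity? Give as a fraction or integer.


First find equilibrium price:
197 - 4P = 25 + 3P
P* = 172/7 = 172/7
Then substitute into demand:
Q* = 197 - 4 * 172/7 = 691/7

691/7


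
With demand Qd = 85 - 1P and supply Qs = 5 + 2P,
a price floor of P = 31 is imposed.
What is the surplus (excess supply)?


At P = 31:
Qd = 85 - 1*31 = 54
Qs = 5 + 2*31 = 67
Surplus = Qs - Qd = 67 - 54 = 13

13
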